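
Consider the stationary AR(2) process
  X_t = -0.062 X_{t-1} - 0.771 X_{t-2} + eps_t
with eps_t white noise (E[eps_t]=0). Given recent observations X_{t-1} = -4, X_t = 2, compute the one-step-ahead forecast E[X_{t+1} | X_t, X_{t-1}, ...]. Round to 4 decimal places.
E[X_{t+1} \mid \mathcal F_t] = 2.9600

For an AR(p) model X_t = c + sum_i phi_i X_{t-i} + eps_t, the
one-step-ahead conditional mean is
  E[X_{t+1} | X_t, ...] = c + sum_i phi_i X_{t+1-i}.
Substitute known values:
  E[X_{t+1} | ...] = (-0.062) * (2) + (-0.771) * (-4)
                   = 2.9600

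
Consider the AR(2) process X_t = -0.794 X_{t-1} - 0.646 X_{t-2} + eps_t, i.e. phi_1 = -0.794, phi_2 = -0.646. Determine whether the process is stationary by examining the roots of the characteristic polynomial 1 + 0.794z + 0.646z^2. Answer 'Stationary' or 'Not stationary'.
\text{Stationary}

The AR(p) characteristic polynomial is P(z) = 1 + 0.794z + 0.646z^2.
Stationarity requires all roots to lie outside the unit circle, i.e. |z| > 1 for every root.
Set 1 + (0.794) z + (0.646) z^2 = 0, i.e. a z^2 + b z + c = 0 with a = 0.646, b = 0.794, c = 1.
Discriminant D = b^2 - 4ac = (0.794)^2 - 4*(0.646)*1 = 0.630436 - (2.584) = -1.953564.
D < 0, so the roots are the complex-conjugate pair z = (-b +/- i sqrt(-D)) / (2a) = -0.6146 +/- 1.0818i.
For a conjugate pair |z|^2 = z * conj(z) = (product of roots) = c/a = 1/(0.646) = 1.547988, so |z| = sqrt(1.547988) = 1.2442 for both roots.
Moduli of all roots: 1.2442, 1.2442.
All moduli strictly greater than 1? Yes.
Verdict: Stationary.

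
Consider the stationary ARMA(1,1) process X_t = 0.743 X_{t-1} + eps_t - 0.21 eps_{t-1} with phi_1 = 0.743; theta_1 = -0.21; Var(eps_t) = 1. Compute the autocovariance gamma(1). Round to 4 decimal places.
\gamma(1) = 1.0042

Multiply the model equation by X_{t-k} and take expectations. With theta_0 = psi_0 = 1 and psi_j the MA(infinity) weights, this gives
  gamma(k) - sum_i phi_i gamma(k-i) = c_k,
  c_k = sigma^2 * sum_{j=k..q} theta_j psi_{j-k}   (c_k = 0 for k > q),
using gamma(-m) = gamma(m).
psi-weights needed (psi_j = theta_j + sum_i phi_i psi_{j-i}):
  psi_1 = theta_1 + phi_1 = -0.21 + (0.743) = 0.533
Right-hand sides:
  c_0 = sigma^2 (1 + theta_1 psi_1) = 1 * (1 + (-0.21)(0.533)) = 1 * 0.88807 = 0.88807
  c_1 = sigma^2 theta_1 = 1 * (-0.21) = -0.21
  c_2 = 0
Equations for k = 0 and k = 1 (AR order 1):
  gamma(0) = phi_1 gamma(1) + c_0
  gamma(1) = phi_1 gamma(0) + c_1
Substituting the second into the first: gamma(0) (1 - phi_1^2) = c_0 + phi_1 c_1, so
  gamma(0) = (c_0 + phi_1 c_1) / (1 - phi_1^2) = (0.88807 + (0.743)(-0.21)) / (1 - (0.743)^2) = 0.73204 / 0.447951 = 1.634197.
  gamma(1) = phi_1 gamma(0) + c_1 = (0.743)(1.634197) + (-0.21) = 1.004208.
Therefore gamma(1) = 1.0042 (to 4 decimal places).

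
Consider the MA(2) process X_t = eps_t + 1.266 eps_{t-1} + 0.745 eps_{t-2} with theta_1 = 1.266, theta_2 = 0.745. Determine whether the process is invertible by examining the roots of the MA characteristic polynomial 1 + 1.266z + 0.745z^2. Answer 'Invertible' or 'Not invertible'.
\text{Invertible}

The MA(q) characteristic polynomial is P(z) = 1 + 1.266z + 0.745z^2.
Invertibility requires all roots to lie outside the unit circle, i.e. |z| > 1 for every root.
Set 1 + (1.266) z + (0.745) z^2 = 0, i.e. a z^2 + b z + c = 0 with a = 0.745, b = 1.266, c = 1.
Discriminant D = b^2 - 4ac = (1.266)^2 - 4*(0.745)*1 = 1.602756 - (2.98) = -1.377244.
D < 0, so the roots are the complex-conjugate pair z = (-b +/- i sqrt(-D)) / (2a) = -0.8497 +/- 0.7876i.
For a conjugate pair |z|^2 = z * conj(z) = (product of roots) = c/a = 1/(0.745) = 1.342282, so |z| = sqrt(1.342282) = 1.1586 for both roots.
Moduli of all roots: 1.1586, 1.1586.
All moduli strictly greater than 1? Yes.
Verdict: Invertible.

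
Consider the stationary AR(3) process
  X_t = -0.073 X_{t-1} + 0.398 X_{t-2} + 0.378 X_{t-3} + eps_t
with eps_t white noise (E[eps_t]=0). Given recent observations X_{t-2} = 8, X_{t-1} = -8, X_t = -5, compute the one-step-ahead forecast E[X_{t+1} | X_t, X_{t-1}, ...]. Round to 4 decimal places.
E[X_{t+1} \mid \mathcal F_t] = 0.2050

For an AR(p) model X_t = c + sum_i phi_i X_{t-i} + eps_t, the
one-step-ahead conditional mean is
  E[X_{t+1} | X_t, ...] = c + sum_i phi_i X_{t+1-i}.
Substitute known values:
  E[X_{t+1} | ...] = (-0.073) * (-5) + (0.398) * (-8) + (0.378) * (8)
                   = 0.2050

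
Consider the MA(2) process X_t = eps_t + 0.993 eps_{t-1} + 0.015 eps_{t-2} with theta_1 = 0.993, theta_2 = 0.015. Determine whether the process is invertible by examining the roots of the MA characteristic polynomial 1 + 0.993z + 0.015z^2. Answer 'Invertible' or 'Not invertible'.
\text{Invertible}

The MA(q) characteristic polynomial is P(z) = 1 + 0.993z + 0.015z^2.
Invertibility requires all roots to lie outside the unit circle, i.e. |z| > 1 for every root.
Set 1 + (0.993) z + (0.015) z^2 = 0, i.e. a z^2 + b z + c = 0 with a = 0.015, b = 0.993, c = 1.
Discriminant D = b^2 - 4ac = (0.993)^2 - 4*(0.015)*1 = 0.986049 - (0.06) = 0.926049.
D >= 0, so the roots are real: z = (-b +/- sqrt(D)) / (2a) = (-0.993 +/- 0.962314) / (0.03).
  z_1 = (-0.993 + 0.962314) / (0.03) = -1.0229,   |z_1| = 1.0229.
  z_2 = (-0.993 - 0.962314) / (0.03) = -65.1771,   |z_2| = 65.1771.
Moduli of all roots: 1.0229, 65.1771.
All moduli strictly greater than 1? Yes.
Verdict: Invertible.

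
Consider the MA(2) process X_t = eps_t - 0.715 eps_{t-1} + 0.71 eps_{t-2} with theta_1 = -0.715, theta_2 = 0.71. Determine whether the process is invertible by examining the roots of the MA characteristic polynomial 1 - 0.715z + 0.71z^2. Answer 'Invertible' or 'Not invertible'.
\text{Invertible}

The MA(q) characteristic polynomial is P(z) = 1 - 0.715z + 0.71z^2.
Invertibility requires all roots to lie outside the unit circle, i.e. |z| > 1 for every root.
Set 1 + (-0.715) z + (0.71) z^2 = 0, i.e. a z^2 + b z + c = 0 with a = 0.71, b = -0.715, c = 1.
Discriminant D = b^2 - 4ac = (-0.715)^2 - 4*(0.71)*1 = 0.511225 - (2.84) = -2.328775.
D < 0, so the roots are the complex-conjugate pair z = (-b +/- i sqrt(-D)) / (2a) = 0.5035 +/- 1.0747i.
For a conjugate pair |z|^2 = z * conj(z) = (product of roots) = c/a = 1/(0.71) = 1.408451, so |z| = sqrt(1.408451) = 1.1868 for both roots.
Moduli of all roots: 1.1868, 1.1868.
All moduli strictly greater than 1? Yes.
Verdict: Invertible.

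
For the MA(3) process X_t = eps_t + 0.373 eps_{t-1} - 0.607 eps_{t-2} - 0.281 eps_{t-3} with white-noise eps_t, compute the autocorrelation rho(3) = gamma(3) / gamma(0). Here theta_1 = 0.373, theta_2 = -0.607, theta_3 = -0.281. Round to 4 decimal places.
\rho(3) = -0.1771

For an MA(q) process with theta_0 = 1, the autocovariance is
  gamma(k) = sigma^2 * sum_{i=0..q-k} theta_i * theta_{i+k},
and rho(k) = gamma(k) / gamma(0). Sigma^2 cancels.
  numerator   = (1)*(-0.281) = -0.281.
  denominator = (1)^2 + (0.373)^2 + (-0.607)^2 + (-0.281)^2 = 1.586539.
  rho(3) = -0.281 / 1.586539 = -0.1771.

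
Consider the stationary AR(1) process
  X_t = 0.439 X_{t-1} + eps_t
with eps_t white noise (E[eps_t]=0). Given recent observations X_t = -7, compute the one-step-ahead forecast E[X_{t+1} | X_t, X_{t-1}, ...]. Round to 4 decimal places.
E[X_{t+1} \mid \mathcal F_t] = -3.0730

For an AR(p) model X_t = c + sum_i phi_i X_{t-i} + eps_t, the
one-step-ahead conditional mean is
  E[X_{t+1} | X_t, ...] = c + sum_i phi_i X_{t+1-i}.
Substitute known values:
  E[X_{t+1} | ...] = (0.439) * (-7)
                   = -3.0730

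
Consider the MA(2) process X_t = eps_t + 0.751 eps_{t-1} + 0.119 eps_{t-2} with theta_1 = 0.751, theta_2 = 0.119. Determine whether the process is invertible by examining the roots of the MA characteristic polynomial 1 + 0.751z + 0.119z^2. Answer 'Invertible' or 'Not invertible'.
\text{Invertible}

The MA(q) characteristic polynomial is P(z) = 1 + 0.751z + 0.119z^2.
Invertibility requires all roots to lie outside the unit circle, i.e. |z| > 1 for every root.
Set 1 + (0.751) z + (0.119) z^2 = 0, i.e. a z^2 + b z + c = 0 with a = 0.119, b = 0.751, c = 1.
Discriminant D = b^2 - 4ac = (0.751)^2 - 4*(0.119)*1 = 0.564001 - (0.476) = 0.088001.
D >= 0, so the roots are real: z = (-b +/- sqrt(D)) / (2a) = (-0.751 +/- 0.29665) / (0.238).
  z_1 = (-0.751 + 0.29665) / (0.238) = -1.909,   |z_1| = 1.909.
  z_2 = (-0.751 - 0.29665) / (0.238) = -4.4019,   |z_2| = 4.4019.
Moduli of all roots: 1.9090, 4.4019.
All moduli strictly greater than 1? Yes.
Verdict: Invertible.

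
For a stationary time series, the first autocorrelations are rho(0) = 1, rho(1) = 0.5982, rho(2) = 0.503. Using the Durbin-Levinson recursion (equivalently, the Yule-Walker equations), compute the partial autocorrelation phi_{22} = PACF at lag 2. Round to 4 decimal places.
\phi_{22} = 0.2260

The PACF at lag k is phi_{kk}, the last component of the solution
to the Yule-Walker system G_k phi = r_k where
  (G_k)_{ij} = rho(|i - j|), (r_k)_i = rho(i), i,j = 1..k.
Equivalently, Durbin-Levinson gives phi_{kk} iteratively:
  phi_{11} = rho(1)
  phi_{kk} = [rho(k) - sum_{j=1..k-1} phi_{k-1,j} rho(k-j)]
            / [1 - sum_{j=1..k-1} phi_{k-1,j} rho(j)],
  phi_{k,j} = phi_{k-1,j} - phi_{kk} phi_{k-1,k-j},  j = 1..k-1.
Step k = 1:
  phi_11 = rho(1) = 0.5982.
Step k = 2:
  phi_22 = [rho(2) - phi_11 rho(1)] / [1 - phi_11 rho(1)] = [0.503 - (0.5982)(0.5982)] / [1 - (0.5982)(0.5982)]
         = 0.14515676 / 0.64215676 = 0.226.
Therefore phi_{22} = 0.2260.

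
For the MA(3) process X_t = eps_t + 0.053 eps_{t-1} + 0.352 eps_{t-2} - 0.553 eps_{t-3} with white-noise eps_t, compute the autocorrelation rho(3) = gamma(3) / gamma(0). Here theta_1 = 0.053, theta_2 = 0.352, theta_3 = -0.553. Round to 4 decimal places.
\rho(3) = -0.3860

For an MA(q) process with theta_0 = 1, the autocovariance is
  gamma(k) = sigma^2 * sum_{i=0..q-k} theta_i * theta_{i+k},
and rho(k) = gamma(k) / gamma(0). Sigma^2 cancels.
  numerator   = (1)*(-0.553) = -0.553.
  denominator = (1)^2 + (0.053)^2 + (0.352)^2 + (-0.553)^2 = 1.432522.
  rho(3) = -0.553 / 1.432522 = -0.3860.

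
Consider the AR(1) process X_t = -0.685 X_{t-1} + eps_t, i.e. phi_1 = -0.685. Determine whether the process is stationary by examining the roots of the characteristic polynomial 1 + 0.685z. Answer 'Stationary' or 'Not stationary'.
\text{Stationary}

The AR(p) characteristic polynomial is P(z) = 1 + 0.685z.
Stationarity requires all roots to lie outside the unit circle, i.e. |z| > 1 for every root.
This is linear in z: 1 + (0.685) z = 0  =>  z = -1/(0.685) = -1.459854,  |z| = 1.459854.
Moduli of all roots: 1.4599.
All moduli strictly greater than 1? Yes.
Verdict: Stationary.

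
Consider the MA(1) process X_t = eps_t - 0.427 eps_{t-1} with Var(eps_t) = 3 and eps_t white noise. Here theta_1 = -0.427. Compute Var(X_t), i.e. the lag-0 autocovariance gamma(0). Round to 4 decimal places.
\gamma(0) = 3.5470

For an MA(q) process X_t = eps_t + sum_i theta_i eps_{t-i} with
Var(eps_t) = sigma^2, the variance is
  gamma(0) = sigma^2 * (1 + sum_i theta_i^2).
  sum_i theta_i^2 = (-0.427)^2 = 0.182329.
  gamma(0) = 3 * (1 + 0.182329) = 3 * 1.182329 = 3.546987, which rounds to 3.5470.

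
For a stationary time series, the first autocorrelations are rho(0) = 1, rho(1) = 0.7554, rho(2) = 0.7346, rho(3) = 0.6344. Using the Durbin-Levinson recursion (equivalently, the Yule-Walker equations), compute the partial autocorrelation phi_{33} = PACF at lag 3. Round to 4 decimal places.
\phi_{33} = 0.0080

The PACF at lag k is phi_{kk}, the last component of the solution
to the Yule-Walker system G_k phi = r_k where
  (G_k)_{ij} = rho(|i - j|), (r_k)_i = rho(i), i,j = 1..k.
Equivalently, Durbin-Levinson gives phi_{kk} iteratively:
  phi_{11} = rho(1)
  phi_{kk} = [rho(k) - sum_{j=1..k-1} phi_{k-1,j} rho(k-j)]
            / [1 - sum_{j=1..k-1} phi_{k-1,j} rho(j)],
  phi_{k,j} = phi_{k-1,j} - phi_{kk} phi_{k-1,k-j},  j = 1..k-1.
Step k = 1:
  phi_11 = rho(1) = 0.7554.
Step k = 2:
  phi_22 = [rho(2) - phi_11 rho(1)] / [1 - phi_11 rho(1)] = [0.7346 - (0.7554)(0.7554)] / [1 - (0.7554)(0.7554)]
         = 0.16397084 / 0.42937084 = 0.381886.
  Update: phi_21 = phi_11 - phi_22 phi_11 = 0.7554 - (0.381886)(0.7554) = 0.466923.
Step k = 3:
  phi_33 = [rho(3) - phi_21 rho(2) - phi_22 rho(1)] / [1 - phi_21 rho(1) - phi_22 rho(2)]
    numerator   = 0.6344 - (0.466923)(0.7346) - (0.381886)(0.7554) = 0.00292139
    denominator = 1 - (0.466923)(0.7554) - (0.381886)(0.7346) = 0.36675262
  phi_33 = 0.00292139 / 0.36675262 = 0.008.
Therefore phi_{33} = 0.0080.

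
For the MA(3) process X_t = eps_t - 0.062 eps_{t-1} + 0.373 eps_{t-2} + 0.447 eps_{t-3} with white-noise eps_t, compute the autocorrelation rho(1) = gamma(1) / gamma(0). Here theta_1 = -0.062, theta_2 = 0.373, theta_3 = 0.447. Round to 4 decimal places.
\rho(1) = 0.0608

For an MA(q) process with theta_0 = 1, the autocovariance is
  gamma(k) = sigma^2 * sum_{i=0..q-k} theta_i * theta_{i+k},
and rho(k) = gamma(k) / gamma(0). Sigma^2 cancels.
  numerator   = (1)*(-0.062) + (-0.062)*(0.373) + (0.373)*(0.447) = 0.081605.
  denominator = (1)^2 + (-0.062)^2 + (0.373)^2 + (0.447)^2 = 1.342782.
  rho(1) = 0.081605 / 1.342782 = 0.0608.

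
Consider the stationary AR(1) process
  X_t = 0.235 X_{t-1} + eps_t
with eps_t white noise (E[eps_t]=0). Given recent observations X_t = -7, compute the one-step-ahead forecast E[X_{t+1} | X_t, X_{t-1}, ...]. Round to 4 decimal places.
E[X_{t+1} \mid \mathcal F_t] = -1.6450

For an AR(p) model X_t = c + sum_i phi_i X_{t-i} + eps_t, the
one-step-ahead conditional mean is
  E[X_{t+1} | X_t, ...] = c + sum_i phi_i X_{t+1-i}.
Substitute known values:
  E[X_{t+1} | ...] = (0.235) * (-7)
                   = -1.6450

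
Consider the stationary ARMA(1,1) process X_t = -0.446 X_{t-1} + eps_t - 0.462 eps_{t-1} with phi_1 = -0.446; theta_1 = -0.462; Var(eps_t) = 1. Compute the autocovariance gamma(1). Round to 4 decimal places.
\gamma(1) = -1.3670

Multiply the model equation by X_{t-k} and take expectations. With theta_0 = psi_0 = 1 and psi_j the MA(infinity) weights, this gives
  gamma(k) - sum_i phi_i gamma(k-i) = c_k,
  c_k = sigma^2 * sum_{j=k..q} theta_j psi_{j-k}   (c_k = 0 for k > q),
using gamma(-m) = gamma(m).
psi-weights needed (psi_j = theta_j + sum_i phi_i psi_{j-i}):
  psi_1 = theta_1 + phi_1 = -0.462 + (-0.446) = -0.908
Right-hand sides:
  c_0 = sigma^2 (1 + theta_1 psi_1) = 1 * (1 + (-0.462)(-0.908)) = 1 * 1.419496 = 1.419496
  c_1 = sigma^2 theta_1 = 1 * (-0.462) = -0.462
  c_2 = 0
Equations for k = 0 and k = 1 (AR order 1):
  gamma(0) = phi_1 gamma(1) + c_0
  gamma(1) = phi_1 gamma(0) + c_1
Substituting the second into the first: gamma(0) (1 - phi_1^2) = c_0 + phi_1 c_1, so
  gamma(0) = (c_0 + phi_1 c_1) / (1 - phi_1^2) = (1.419496 + (-0.446)(-0.462)) / (1 - (-0.446)^2) = 1.625548 / 0.801084 = 2.029185.
  gamma(1) = phi_1 gamma(0) + c_1 = (-0.446)(2.029185) + (-0.462) = -1.367017.
Therefore gamma(1) = -1.3670 (to 4 decimal places).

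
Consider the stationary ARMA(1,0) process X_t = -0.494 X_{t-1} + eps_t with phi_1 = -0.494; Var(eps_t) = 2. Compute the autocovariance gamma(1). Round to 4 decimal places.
\gamma(1) = -1.3069

Multiply the model equation by X_{t-k} and take expectations. With theta_0 = psi_0 = 1 and psi_j the MA(infinity) weights, this gives
  gamma(k) - sum_i phi_i gamma(k-i) = c_k,
  c_k = sigma^2 * sum_{j=k..q} theta_j psi_{j-k}   (c_k = 0 for k > q),
using gamma(-m) = gamma(m).
Pure AR (q = 0): c_0 = sigma^2 = 2, c_k = 0 for k >= 1.
Equations for k = 0 and k = 1 (AR order 1):
  gamma(0) = phi_1 gamma(1) + c_0
  gamma(1) = phi_1 gamma(0) + c_1
Substituting the second into the first: gamma(0) (1 - phi_1^2) = c_0 + phi_1 c_1, so
  gamma(0) = c_0 / (1 - phi_1^2) = 2 / (1 - (-0.494)^2) = 2 / 0.755964 = 2.645629.
  gamma(1) = phi_1 gamma(0) = (-0.494)(2.645629) = -1.306941.
Therefore gamma(1) = -1.3069 (to 4 decimal places).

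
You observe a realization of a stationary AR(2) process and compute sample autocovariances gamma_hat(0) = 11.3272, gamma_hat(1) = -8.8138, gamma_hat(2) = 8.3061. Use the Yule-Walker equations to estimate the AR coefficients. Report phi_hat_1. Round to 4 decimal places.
\hat\phi_{1} = -0.5260

The Yule-Walker equations for an AR(p) process read, in matrix form,
  Gamma_p phi = r_p,   with   (Gamma_p)_{ij} = gamma(|i - j|),
                       (r_p)_i = gamma(i),   i,j = 1..p.
Substitute the sample gammas (Toeplitz matrix and right-hand side of size 2):
  Gamma_p = [[11.3272, -8.8138], [-8.8138, 11.3272]]
  r_p     = [-8.8138, 8.3061]
Written out:
  11.3272 phi_1 - 8.8138 phi_2 = -8.8138
  -8.8138 phi_1 + 11.3272 phi_2 = 8.3061
Solve by Cramer's rule:
  det = gamma(0)^2 - gamma(1)^2 = (11.3272)^2 - (-8.8138)^2 = 128.30545984 - 77.68307044 = 50.6223894
  phi_hat_1 = [gamma(1) gamma(0) - gamma(1) gamma(2)] / det = [(-8.8138)(11.3272) - (-8.8138)(8.3061)] / 50.6223894 = -26.62737118 / 50.6223894 = -0.526
  phi_hat_2 = [gamma(0) gamma(2) - gamma(1)^2] / det = [(11.3272)(8.3061) - (-8.8138)^2] / 50.6223894 = 16.40178548 / 50.6223894 = 0.324
So phi_hat = [-0.5260, 0.3240].
Therefore phi_hat_1 = -0.5260.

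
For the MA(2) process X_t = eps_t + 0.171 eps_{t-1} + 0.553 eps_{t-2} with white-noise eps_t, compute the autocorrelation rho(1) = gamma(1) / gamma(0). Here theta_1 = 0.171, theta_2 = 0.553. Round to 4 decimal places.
\rho(1) = 0.1989

For an MA(q) process with theta_0 = 1, the autocovariance is
  gamma(k) = sigma^2 * sum_{i=0..q-k} theta_i * theta_{i+k},
and rho(k) = gamma(k) / gamma(0). Sigma^2 cancels.
  numerator   = (1)*(0.171) + (0.171)*(0.553) = 0.265563.
  denominator = (1)^2 + (0.171)^2 + (0.553)^2 = 1.33505.
  rho(1) = 0.265563 / 1.33505 = 0.1989.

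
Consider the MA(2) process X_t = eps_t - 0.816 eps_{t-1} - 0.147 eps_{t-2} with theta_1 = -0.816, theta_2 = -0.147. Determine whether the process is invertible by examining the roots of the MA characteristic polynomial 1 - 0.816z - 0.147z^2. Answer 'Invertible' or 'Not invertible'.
\text{Invertible}

The MA(q) characteristic polynomial is P(z) = 1 - 0.816z - 0.147z^2.
Invertibility requires all roots to lie outside the unit circle, i.e. |z| > 1 for every root.
Set 1 + (-0.816) z + (-0.147) z^2 = 0, i.e. a z^2 + b z + c = 0 with a = -0.147, b = -0.816, c = 1.
Discriminant D = b^2 - 4ac = (-0.816)^2 - 4*(-0.147)*1 = 0.665856 - (-0.588) = 1.253856.
D >= 0, so the roots are real: z = (-b +/- sqrt(D)) / (2a) = (0.816 +/- 1.119757) / (-0.294).
  z_1 = (0.816 + 1.119757) / (-0.294) = -6.5842,   |z_1| = 6.5842.
  z_2 = (0.816 - 1.119757) / (-0.294) = 1.0332,   |z_2| = 1.0332.
Moduli of all roots: 6.5842, 1.0332.
All moduli strictly greater than 1? Yes.
Verdict: Invertible.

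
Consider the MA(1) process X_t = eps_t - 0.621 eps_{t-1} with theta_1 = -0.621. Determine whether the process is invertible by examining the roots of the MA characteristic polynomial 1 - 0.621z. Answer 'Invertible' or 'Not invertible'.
\text{Invertible}

The MA(q) characteristic polynomial is P(z) = 1 - 0.621z.
Invertibility requires all roots to lie outside the unit circle, i.e. |z| > 1 for every root.
This is linear in z: 1 + (-0.621) z = 0  =>  z = -1/(-0.621) = 1.610306,  |z| = 1.610306.
Moduli of all roots: 1.6103.
All moduli strictly greater than 1? Yes.
Verdict: Invertible.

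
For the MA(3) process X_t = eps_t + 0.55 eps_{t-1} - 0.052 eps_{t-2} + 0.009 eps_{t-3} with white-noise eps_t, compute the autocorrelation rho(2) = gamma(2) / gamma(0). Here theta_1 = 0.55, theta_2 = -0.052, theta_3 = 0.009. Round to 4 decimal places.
\rho(2) = -0.0360

For an MA(q) process with theta_0 = 1, the autocovariance is
  gamma(k) = sigma^2 * sum_{i=0..q-k} theta_i * theta_{i+k},
and rho(k) = gamma(k) / gamma(0). Sigma^2 cancels.
  numerator   = (1)*(-0.052) + (0.55)*(0.009) = -0.04705.
  denominator = (1)^2 + (0.55)^2 + (-0.052)^2 + (0.009)^2 = 1.305285.
  rho(2) = -0.04705 / 1.305285 = -0.0360.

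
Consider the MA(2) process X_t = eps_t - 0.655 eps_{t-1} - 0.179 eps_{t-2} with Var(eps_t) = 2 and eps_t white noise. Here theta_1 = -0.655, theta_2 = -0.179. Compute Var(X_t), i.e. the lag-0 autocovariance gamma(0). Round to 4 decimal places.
\gamma(0) = 2.9221

For an MA(q) process X_t = eps_t + sum_i theta_i eps_{t-i} with
Var(eps_t) = sigma^2, the variance is
  gamma(0) = sigma^2 * (1 + sum_i theta_i^2).
  sum_i theta_i^2 = (-0.655)^2 + (-0.179)^2 = 0.429025 + 0.032041 = 0.461066.
  gamma(0) = 2 * (1 + 0.461066) = 2 * 1.461066 = 2.922132, which rounds to 2.9221.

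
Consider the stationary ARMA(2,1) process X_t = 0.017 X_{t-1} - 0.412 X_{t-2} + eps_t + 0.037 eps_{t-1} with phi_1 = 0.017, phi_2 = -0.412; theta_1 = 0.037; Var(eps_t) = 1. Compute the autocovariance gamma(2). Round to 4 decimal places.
\gamma(2) = -0.4967

Multiply the model equation by X_{t-k} and take expectations. With theta_0 = psi_0 = 1 and psi_j the MA(infinity) weights, this gives
  gamma(k) - sum_i phi_i gamma(k-i) = c_k,
  c_k = sigma^2 * sum_{j=k..q} theta_j psi_{j-k}   (c_k = 0 for k > q),
using gamma(-m) = gamma(m).
psi-weights needed (psi_j = theta_j + sum_i phi_i psi_{j-i}):
  psi_1 = theta_1 + phi_1 = 0.037 + (0.017) = 0.054
Right-hand sides:
  c_0 = sigma^2 (1 + theta_1 psi_1) = 1 * (1 + (0.037)(0.054)) = 1 * 1.001998 = 1.001998
  c_1 = sigma^2 theta_1 = 1 * (0.037) = 0.037
  c_2 = 0
Equations for k = 0, 1, 2 (AR order 2, c_2 = 0):
  (E0) gamma(0) = phi_1 gamma(1) + phi_2 gamma(2) + c_0
  (E1) gamma(1) = phi_1 gamma(0) + phi_2 gamma(1) + c_1
  (E2) gamma(2) = phi_1 gamma(1) + phi_2 gamma(0)
From (E1): gamma(1) = A gamma(0) + B with
  A = phi_1 / (1 - phi_2) = 0.017 / 1.412 = 0.01204,   B = c_1 / (1 - phi_2) = 0.037 / 1.412 = 0.026204.
Insert (E2) into (E0): gamma(0) (1 - phi_2^2) = phi_1 (1 + phi_2) gamma(1) + c_0.
  phi_1 (1 + phi_2) = (0.017)(0.588) = 0.009996,   1 - phi_2^2 = 0.830256.
Replace gamma(1) by A gamma(0) + B and collect gamma(0):
  gamma(0) [0.830256 - (0.009996)(0.01204)] = (0.009996)(0.026204) + 1.001998
  gamma(0) * 0.830136 = 1.00226
  gamma(0) = 1.00226 / 0.830136 = 1.207345.
  gamma(1) = A gamma(0) + B = (0.01204)(1.207345) + (0.026204) = 0.04074.
  gamma(2) = phi_1 gamma(1) + phi_2 gamma(0) = (0.017)(0.04074) + (-0.412)(1.207345) = -0.496733.
Therefore gamma(2) = -0.4967 (to 4 decimal places).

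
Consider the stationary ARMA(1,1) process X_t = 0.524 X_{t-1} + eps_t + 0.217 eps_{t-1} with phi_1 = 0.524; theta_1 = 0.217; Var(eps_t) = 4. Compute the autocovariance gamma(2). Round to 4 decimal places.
\gamma(2) = 2.3845

Multiply the model equation by X_{t-k} and take expectations. With theta_0 = psi_0 = 1 and psi_j the MA(infinity) weights, this gives
  gamma(k) - sum_i phi_i gamma(k-i) = c_k,
  c_k = sigma^2 * sum_{j=k..q} theta_j psi_{j-k}   (c_k = 0 for k > q),
using gamma(-m) = gamma(m).
psi-weights needed (psi_j = theta_j + sum_i phi_i psi_{j-i}):
  psi_1 = theta_1 + phi_1 = 0.217 + (0.524) = 0.741
Right-hand sides:
  c_0 = sigma^2 (1 + theta_1 psi_1) = 4 * (1 + (0.217)(0.741)) = 4 * 1.160797 = 4.643188
  c_1 = sigma^2 theta_1 = 4 * (0.217) = 0.868
  c_2 = 0
Equations for k = 0 and k = 1 (AR order 1):
  gamma(0) = phi_1 gamma(1) + c_0
  gamma(1) = phi_1 gamma(0) + c_1
Substituting the second into the first: gamma(0) (1 - phi_1^2) = c_0 + phi_1 c_1, so
  gamma(0) = (c_0 + phi_1 c_1) / (1 - phi_1^2) = (4.643188 + (0.524)(0.868)) / (1 - (0.524)^2) = 5.09802 / 0.725424 = 7.027642.
  gamma(1) = phi_1 gamma(0) + c_1 = (0.524)(7.027642) + (0.868) = 4.550484.
For k = 2 (> q): gamma(2) = phi_1 gamma(1) = (0.524)(4.550484) = 2.384454.
Therefore gamma(2) = 2.3845 (to 4 decimal places).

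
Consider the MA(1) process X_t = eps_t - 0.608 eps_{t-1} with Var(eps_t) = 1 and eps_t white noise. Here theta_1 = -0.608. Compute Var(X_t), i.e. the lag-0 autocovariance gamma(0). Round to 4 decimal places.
\gamma(0) = 1.3697

For an MA(q) process X_t = eps_t + sum_i theta_i eps_{t-i} with
Var(eps_t) = sigma^2, the variance is
  gamma(0) = sigma^2 * (1 + sum_i theta_i^2).
  sum_i theta_i^2 = (-0.608)^2 = 0.369664.
  gamma(0) = 1 * (1 + 0.369664) = 1 * 1.369664 = 1.369664, which rounds to 1.3697.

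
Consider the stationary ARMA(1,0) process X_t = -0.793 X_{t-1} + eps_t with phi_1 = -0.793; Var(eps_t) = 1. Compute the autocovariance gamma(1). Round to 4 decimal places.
\gamma(1) = -2.1366

Multiply the model equation by X_{t-k} and take expectations. With theta_0 = psi_0 = 1 and psi_j the MA(infinity) weights, this gives
  gamma(k) - sum_i phi_i gamma(k-i) = c_k,
  c_k = sigma^2 * sum_{j=k..q} theta_j psi_{j-k}   (c_k = 0 for k > q),
using gamma(-m) = gamma(m).
Pure AR (q = 0): c_0 = sigma^2 = 1, c_k = 0 for k >= 1.
Equations for k = 0 and k = 1 (AR order 1):
  gamma(0) = phi_1 gamma(1) + c_0
  gamma(1) = phi_1 gamma(0) + c_1
Substituting the second into the first: gamma(0) (1 - phi_1^2) = c_0 + phi_1 c_1, so
  gamma(0) = c_0 / (1 - phi_1^2) = 1 / (1 - (-0.793)^2) = 1 / 0.371151 = 2.694321.
  gamma(1) = phi_1 gamma(0) = (-0.793)(2.694321) = -2.136597.
Therefore gamma(1) = -2.1366 (to 4 decimal places).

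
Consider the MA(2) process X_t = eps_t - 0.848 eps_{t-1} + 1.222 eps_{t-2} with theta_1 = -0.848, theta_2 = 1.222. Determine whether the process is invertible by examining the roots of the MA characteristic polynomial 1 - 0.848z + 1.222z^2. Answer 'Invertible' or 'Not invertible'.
\text{Not invertible}

The MA(q) characteristic polynomial is P(z) = 1 - 0.848z + 1.222z^2.
Invertibility requires all roots to lie outside the unit circle, i.e. |z| > 1 for every root.
Set 1 + (-0.848) z + (1.222) z^2 = 0, i.e. a z^2 + b z + c = 0 with a = 1.222, b = -0.848, c = 1.
Discriminant D = b^2 - 4ac = (-0.848)^2 - 4*(1.222)*1 = 0.719104 - (4.888) = -4.168896.
D < 0, so the roots are the complex-conjugate pair z = (-b +/- i sqrt(-D)) / (2a) = 0.347 +/- 0.8354i.
For a conjugate pair |z|^2 = z * conj(z) = (product of roots) = c/a = 1/(1.222) = 0.818331, so |z| = sqrt(0.818331) = 0.9046 for both roots.
Moduli of all roots: 0.9046, 0.9046.
All moduli strictly greater than 1? No.
Verdict: Not invertible.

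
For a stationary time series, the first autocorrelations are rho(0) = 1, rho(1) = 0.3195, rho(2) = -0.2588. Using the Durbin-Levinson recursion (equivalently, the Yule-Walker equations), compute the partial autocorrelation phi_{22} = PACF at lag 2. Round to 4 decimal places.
\phi_{22} = -0.4019

The PACF at lag k is phi_{kk}, the last component of the solution
to the Yule-Walker system G_k phi = r_k where
  (G_k)_{ij} = rho(|i - j|), (r_k)_i = rho(i), i,j = 1..k.
Equivalently, Durbin-Levinson gives phi_{kk} iteratively:
  phi_{11} = rho(1)
  phi_{kk} = [rho(k) - sum_{j=1..k-1} phi_{k-1,j} rho(k-j)]
            / [1 - sum_{j=1..k-1} phi_{k-1,j} rho(j)],
  phi_{k,j} = phi_{k-1,j} - phi_{kk} phi_{k-1,k-j},  j = 1..k-1.
Step k = 1:
  phi_11 = rho(1) = 0.3195.
Step k = 2:
  phi_22 = [rho(2) - phi_11 rho(1)] / [1 - phi_11 rho(1)] = [-0.2588 - (0.3195)(0.3195)] / [1 - (0.3195)(0.3195)]
         = -0.36088025 / 0.89791975 = -0.4019.
Therefore phi_{22} = -0.4019.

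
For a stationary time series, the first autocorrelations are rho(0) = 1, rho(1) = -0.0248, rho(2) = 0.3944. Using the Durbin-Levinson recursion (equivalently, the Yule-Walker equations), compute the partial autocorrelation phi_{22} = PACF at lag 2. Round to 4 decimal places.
\phi_{22} = 0.3940

The PACF at lag k is phi_{kk}, the last component of the solution
to the Yule-Walker system G_k phi = r_k where
  (G_k)_{ij} = rho(|i - j|), (r_k)_i = rho(i), i,j = 1..k.
Equivalently, Durbin-Levinson gives phi_{kk} iteratively:
  phi_{11} = rho(1)
  phi_{kk} = [rho(k) - sum_{j=1..k-1} phi_{k-1,j} rho(k-j)]
            / [1 - sum_{j=1..k-1} phi_{k-1,j} rho(j)],
  phi_{k,j} = phi_{k-1,j} - phi_{kk} phi_{k-1,k-j},  j = 1..k-1.
Step k = 1:
  phi_11 = rho(1) = -0.0248.
Step k = 2:
  phi_22 = [rho(2) - phi_11 rho(1)] / [1 - phi_11 rho(1)] = [0.3944 - (-0.0248)(-0.0248)] / [1 - (-0.0248)(-0.0248)]
         = 0.39378496 / 0.99938496 = 0.394.
Therefore phi_{22} = 0.3940.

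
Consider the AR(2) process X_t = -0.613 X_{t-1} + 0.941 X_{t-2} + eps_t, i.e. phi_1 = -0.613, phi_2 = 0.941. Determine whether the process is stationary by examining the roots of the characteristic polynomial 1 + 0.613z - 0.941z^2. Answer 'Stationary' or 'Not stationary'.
\text{Not stationary}

The AR(p) characteristic polynomial is P(z) = 1 + 0.613z - 0.941z^2.
Stationarity requires all roots to lie outside the unit circle, i.e. |z| > 1 for every root.
Set 1 + (0.613) z + (-0.941) z^2 = 0, i.e. a z^2 + b z + c = 0 with a = -0.941, b = 0.613, c = 1.
Discriminant D = b^2 - 4ac = (0.613)^2 - 4*(-0.941)*1 = 0.375769 - (-3.764) = 4.139769.
D >= 0, so the roots are real: z = (-b +/- sqrt(D)) / (2a) = (-0.613 +/- 2.034642) / (-1.882).
  z_1 = (-0.613 + 2.034642) / (-1.882) = -0.7554,   |z_1| = 0.7554.
  z_2 = (-0.613 - 2.034642) / (-1.882) = 1.4068,   |z_2| = 1.4068.
Moduli of all roots: 0.7554, 1.4068.
All moduli strictly greater than 1? No.
Verdict: Not stationary.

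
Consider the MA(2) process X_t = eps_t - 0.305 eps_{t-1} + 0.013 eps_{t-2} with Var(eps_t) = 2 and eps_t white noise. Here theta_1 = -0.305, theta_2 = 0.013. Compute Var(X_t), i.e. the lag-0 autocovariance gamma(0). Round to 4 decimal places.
\gamma(0) = 2.1864

For an MA(q) process X_t = eps_t + sum_i theta_i eps_{t-i} with
Var(eps_t) = sigma^2, the variance is
  gamma(0) = sigma^2 * (1 + sum_i theta_i^2).
  sum_i theta_i^2 = (-0.305)^2 + (0.013)^2 = 0.093025 + 0.000169 = 0.093194.
  gamma(0) = 2 * (1 + 0.093194) = 2 * 1.093194 = 2.186388, which rounds to 2.1864.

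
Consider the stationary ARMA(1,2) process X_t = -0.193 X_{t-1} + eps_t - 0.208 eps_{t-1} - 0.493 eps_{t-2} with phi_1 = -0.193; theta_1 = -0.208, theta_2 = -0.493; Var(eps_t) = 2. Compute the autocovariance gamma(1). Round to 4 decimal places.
\gamma(1) = -0.5379

Multiply the model equation by X_{t-k} and take expectations. With theta_0 = psi_0 = 1 and psi_j the MA(infinity) weights, this gives
  gamma(k) - sum_i phi_i gamma(k-i) = c_k,
  c_k = sigma^2 * sum_{j=k..q} theta_j psi_{j-k}   (c_k = 0 for k > q),
using gamma(-m) = gamma(m).
psi-weights needed (psi_j = theta_j + sum_i phi_i psi_{j-i}):
  psi_1 = theta_1 + phi_1 = -0.208 + (-0.193) = -0.401
  psi_2 = theta_2 + phi_1 psi_1 = -0.493 + (-0.193)(-0.401) = -0.415607
Right-hand sides:
  c_0 = sigma^2 (1 + theta_1 psi_1 + theta_2 psi_2) = 2 * (1 + (-0.208)(-0.401) + (-0.493)(-0.415607)) = 2 * 1.288302 = 2.576605
  c_1 = sigma^2 (theta_1 + theta_2 psi_1) = 2 * (-0.208 + (-0.493)(-0.401)) = -0.020614
  c_2 = sigma^2 theta_2 = 2 * (-0.493) = -0.986
Equations for k = 0 and k = 1 (AR order 1):
  gamma(0) = phi_1 gamma(1) + c_0
  gamma(1) = phi_1 gamma(0) + c_1
Substituting the second into the first: gamma(0) (1 - phi_1^2) = c_0 + phi_1 c_1, so
  gamma(0) = (c_0 + phi_1 c_1) / (1 - phi_1^2) = (2.576605 + (-0.193)(-0.020614)) / (1 - (-0.193)^2) = 2.580583 / 0.962751 = 2.680426.
  gamma(1) = phi_1 gamma(0) + c_1 = (-0.193)(2.680426) + (-0.020614) = -0.537936.
Therefore gamma(1) = -0.5379 (to 4 decimal places).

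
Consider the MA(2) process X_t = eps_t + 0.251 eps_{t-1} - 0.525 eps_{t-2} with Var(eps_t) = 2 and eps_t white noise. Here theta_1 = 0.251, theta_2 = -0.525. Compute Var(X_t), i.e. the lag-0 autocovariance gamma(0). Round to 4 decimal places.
\gamma(0) = 2.6773

For an MA(q) process X_t = eps_t + sum_i theta_i eps_{t-i} with
Var(eps_t) = sigma^2, the variance is
  gamma(0) = sigma^2 * (1 + sum_i theta_i^2).
  sum_i theta_i^2 = (0.251)^2 + (-0.525)^2 = 0.063001 + 0.275625 = 0.338626.
  gamma(0) = 2 * (1 + 0.338626) = 2 * 1.338626 = 2.677252, which rounds to 2.6773.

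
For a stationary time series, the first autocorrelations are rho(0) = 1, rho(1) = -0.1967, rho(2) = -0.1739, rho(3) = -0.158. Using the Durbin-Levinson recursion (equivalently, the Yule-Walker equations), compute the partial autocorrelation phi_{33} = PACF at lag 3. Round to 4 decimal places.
\phi_{33} = -0.2661

The PACF at lag k is phi_{kk}, the last component of the solution
to the Yule-Walker system G_k phi = r_k where
  (G_k)_{ij} = rho(|i - j|), (r_k)_i = rho(i), i,j = 1..k.
Equivalently, Durbin-Levinson gives phi_{kk} iteratively:
  phi_{11} = rho(1)
  phi_{kk} = [rho(k) - sum_{j=1..k-1} phi_{k-1,j} rho(k-j)]
            / [1 - sum_{j=1..k-1} phi_{k-1,j} rho(j)],
  phi_{k,j} = phi_{k-1,j} - phi_{kk} phi_{k-1,k-j},  j = 1..k-1.
Step k = 1:
  phi_11 = rho(1) = -0.1967.
Step k = 2:
  phi_22 = [rho(2) - phi_11 rho(1)] / [1 - phi_11 rho(1)] = [-0.1739 - (-0.1967)(-0.1967)] / [1 - (-0.1967)(-0.1967)]
         = -0.21259089 / 0.96130911 = -0.221147.
  Update: phi_21 = phi_11 - phi_22 phi_11 = -0.1967 - (-0.221147)(-0.1967) = -0.2402.
Step k = 3:
  phi_33 = [rho(3) - phi_21 rho(2) - phi_22 rho(1)] / [1 - phi_21 rho(1) - phi_22 rho(2)]
    numerator   = -0.158 - (-0.2402)(-0.1739) - (-0.221147)(-0.1967) = -0.24327039
    denominator = 1 - (-0.2402)(-0.1967) - (-0.221147)(-0.1739) = 0.91429521
  phi_33 = -0.24327039 / 0.91429521 = -0.2661.
Therefore phi_{33} = -0.2661.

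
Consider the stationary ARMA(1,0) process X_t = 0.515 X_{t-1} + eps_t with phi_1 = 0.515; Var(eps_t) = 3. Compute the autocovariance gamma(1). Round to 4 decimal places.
\gamma(1) = 2.1027

Multiply the model equation by X_{t-k} and take expectations. With theta_0 = psi_0 = 1 and psi_j the MA(infinity) weights, this gives
  gamma(k) - sum_i phi_i gamma(k-i) = c_k,
  c_k = sigma^2 * sum_{j=k..q} theta_j psi_{j-k}   (c_k = 0 for k > q),
using gamma(-m) = gamma(m).
Pure AR (q = 0): c_0 = sigma^2 = 3, c_k = 0 for k >= 1.
Equations for k = 0 and k = 1 (AR order 1):
  gamma(0) = phi_1 gamma(1) + c_0
  gamma(1) = phi_1 gamma(0) + c_1
Substituting the second into the first: gamma(0) (1 - phi_1^2) = c_0 + phi_1 c_1, so
  gamma(0) = c_0 / (1 - phi_1^2) = 3 / (1 - (0.515)^2) = 3 / 0.734775 = 4.082883.
  gamma(1) = phi_1 gamma(0) = (0.515)(4.082883) = 2.102684.
Therefore gamma(1) = 2.1027 (to 4 decimal places).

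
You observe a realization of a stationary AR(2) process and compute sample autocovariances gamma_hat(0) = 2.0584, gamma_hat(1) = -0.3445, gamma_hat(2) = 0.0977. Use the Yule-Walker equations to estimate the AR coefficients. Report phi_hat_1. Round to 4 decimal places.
\hat\phi_{1} = -0.1640

The Yule-Walker equations for an AR(p) process read, in matrix form,
  Gamma_p phi = r_p,   with   (Gamma_p)_{ij} = gamma(|i - j|),
                       (r_p)_i = gamma(i),   i,j = 1..p.
Substitute the sample gammas (Toeplitz matrix and right-hand side of size 2):
  Gamma_p = [[2.0584, -0.3445], [-0.3445, 2.0584]]
  r_p     = [-0.3445, 0.0977]
Written out:
  2.0584 phi_1 - 0.3445 phi_2 = -0.3445
  -0.3445 phi_1 + 2.0584 phi_2 = 0.0977
Solve by Cramer's rule:
  det = gamma(0)^2 - gamma(1)^2 = (2.0584)^2 - (-0.3445)^2 = 4.23701056 - 0.11868025 = 4.11833031
  phi_hat_1 = [gamma(1) gamma(0) - gamma(1) gamma(2)] / det = [(-0.3445)(2.0584) - (-0.3445)(0.0977)] / 4.11833031 = -0.67546115 / 4.11833031 = -0.164
  phi_hat_2 = [gamma(0) gamma(2) - gamma(1)^2] / det = [(2.0584)(0.0977) - (-0.3445)^2] / 4.11833031 = 0.08242543 / 4.11833031 = 0.02
So phi_hat = [-0.1640, 0.0200].
Therefore phi_hat_1 = -0.1640.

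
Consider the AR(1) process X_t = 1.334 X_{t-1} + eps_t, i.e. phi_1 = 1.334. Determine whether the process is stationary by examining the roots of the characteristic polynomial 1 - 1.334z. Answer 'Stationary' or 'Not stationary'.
\text{Not stationary}

The AR(p) characteristic polynomial is P(z) = 1 - 1.334z.
Stationarity requires all roots to lie outside the unit circle, i.e. |z| > 1 for every root.
This is linear in z: 1 + (-1.334) z = 0  =>  z = -1/(-1.334) = 0.749625,  |z| = 0.749625.
Moduli of all roots: 0.7496.
All moduli strictly greater than 1? No.
Verdict: Not stationary.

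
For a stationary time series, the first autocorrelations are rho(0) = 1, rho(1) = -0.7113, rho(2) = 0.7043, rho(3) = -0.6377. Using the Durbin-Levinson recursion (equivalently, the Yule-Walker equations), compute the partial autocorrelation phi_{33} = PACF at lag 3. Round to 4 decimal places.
\phi_{33} = -0.1262

The PACF at lag k is phi_{kk}, the last component of the solution
to the Yule-Walker system G_k phi = r_k where
  (G_k)_{ij} = rho(|i - j|), (r_k)_i = rho(i), i,j = 1..k.
Equivalently, Durbin-Levinson gives phi_{kk} iteratively:
  phi_{11} = rho(1)
  phi_{kk} = [rho(k) - sum_{j=1..k-1} phi_{k-1,j} rho(k-j)]
            / [1 - sum_{j=1..k-1} phi_{k-1,j} rho(j)],
  phi_{k,j} = phi_{k-1,j} - phi_{kk} phi_{k-1,k-j},  j = 1..k-1.
Step k = 1:
  phi_11 = rho(1) = -0.7113.
Step k = 2:
  phi_22 = [rho(2) - phi_11 rho(1)] / [1 - phi_11 rho(1)] = [0.7043 - (-0.7113)(-0.7113)] / [1 - (-0.7113)(-0.7113)]
         = 0.19835231 / 0.49405231 = 0.40148.
  Update: phi_21 = phi_11 - phi_22 phi_11 = -0.7113 - (0.40148)(-0.7113) = -0.425727.
Step k = 3:
  phi_33 = [rho(3) - phi_21 rho(2) - phi_22 rho(1)] / [1 - phi_21 rho(1) - phi_22 rho(2)]
    numerator   = -0.6377 - (-0.425727)(0.7043) - (0.40148)(-0.7113) = -0.05228748
    denominator = 1 - (-0.425727)(-0.7113) - (0.40148)(0.7043) = 0.41441775
  phi_33 = -0.05228748 / 0.41441775 = -0.1262.
Therefore phi_{33} = -0.1262.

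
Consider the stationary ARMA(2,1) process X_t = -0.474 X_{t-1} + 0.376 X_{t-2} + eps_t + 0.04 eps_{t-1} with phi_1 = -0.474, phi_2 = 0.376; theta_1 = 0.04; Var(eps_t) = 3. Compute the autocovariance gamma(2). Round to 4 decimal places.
\gamma(2) = 5.6291

Multiply the model equation by X_{t-k} and take expectations. With theta_0 = psi_0 = 1 and psi_j the MA(infinity) weights, this gives
  gamma(k) - sum_i phi_i gamma(k-i) = c_k,
  c_k = sigma^2 * sum_{j=k..q} theta_j psi_{j-k}   (c_k = 0 for k > q),
using gamma(-m) = gamma(m).
psi-weights needed (psi_j = theta_j + sum_i phi_i psi_{j-i}):
  psi_1 = theta_1 + phi_1 = 0.04 + (-0.474) = -0.434
Right-hand sides:
  c_0 = sigma^2 (1 + theta_1 psi_1) = 3 * (1 + (0.04)(-0.434)) = 3 * 0.98264 = 2.94792
  c_1 = sigma^2 theta_1 = 3 * (0.04) = 0.12
  c_2 = 0
Equations for k = 0, 1, 2 (AR order 2, c_2 = 0):
  (E0) gamma(0) = phi_1 gamma(1) + phi_2 gamma(2) + c_0
  (E1) gamma(1) = phi_1 gamma(0) + phi_2 gamma(1) + c_1
  (E2) gamma(2) = phi_1 gamma(1) + phi_2 gamma(0)
From (E1): gamma(1) = A gamma(0) + B with
  A = phi_1 / (1 - phi_2) = -0.474 / 0.624 = -0.759615,   B = c_1 / (1 - phi_2) = 0.12 / 0.624 = 0.192308.
Insert (E2) into (E0): gamma(0) (1 - phi_2^2) = phi_1 (1 + phi_2) gamma(1) + c_0.
  phi_1 (1 + phi_2) = (-0.474)(1.376) = -0.652224,   1 - phi_2^2 = 0.858624.
Replace gamma(1) by A gamma(0) + B and collect gamma(0):
  gamma(0) [0.858624 - (-0.652224)(-0.759615)] = (-0.652224)(0.192308) + 2.94792
  gamma(0) * 0.363185 = 2.822492
  gamma(0) = 2.822492 / 0.363185 = 7.771508.
  gamma(1) = A gamma(0) + B = (-0.759615)(7.771508) + (0.192308) = -5.71105.
  gamma(2) = phi_1 gamma(1) + phi_2 gamma(0) = (-0.474)(-5.71105) + (0.376)(7.771508) = 5.629125.
Therefore gamma(2) = 5.6291 (to 4 decimal places).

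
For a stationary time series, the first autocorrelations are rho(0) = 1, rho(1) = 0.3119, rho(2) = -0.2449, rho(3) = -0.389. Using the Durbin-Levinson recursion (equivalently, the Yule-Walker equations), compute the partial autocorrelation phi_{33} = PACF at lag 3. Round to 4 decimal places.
\phi_{33} = -0.2140

The PACF at lag k is phi_{kk}, the last component of the solution
to the Yule-Walker system G_k phi = r_k where
  (G_k)_{ij} = rho(|i - j|), (r_k)_i = rho(i), i,j = 1..k.
Equivalently, Durbin-Levinson gives phi_{kk} iteratively:
  phi_{11} = rho(1)
  phi_{kk} = [rho(k) - sum_{j=1..k-1} phi_{k-1,j} rho(k-j)]
            / [1 - sum_{j=1..k-1} phi_{k-1,j} rho(j)],
  phi_{k,j} = phi_{k-1,j} - phi_{kk} phi_{k-1,k-j},  j = 1..k-1.
Step k = 1:
  phi_11 = rho(1) = 0.3119.
Step k = 2:
  phi_22 = [rho(2) - phi_11 rho(1)] / [1 - phi_11 rho(1)] = [-0.2449 - (0.3119)(0.3119)] / [1 - (0.3119)(0.3119)]
         = -0.34218161 / 0.90271839 = -0.379057.
  Update: phi_21 = phi_11 - phi_22 phi_11 = 0.3119 - (-0.379057)(0.3119) = 0.430128.
Step k = 3:
  phi_33 = [rho(3) - phi_21 rho(2) - phi_22 rho(1)] / [1 - phi_21 rho(1) - phi_22 rho(2)]
    numerator   = -0.389 - (0.430128)(-0.2449) - (-0.379057)(0.3119) = -0.16543385
    denominator = 1 - (0.430128)(0.3119) - (-0.379057)(-0.2449) = 0.7730121
  phi_33 = -0.16543385 / 0.7730121 = -0.214.
Therefore phi_{33} = -0.2140.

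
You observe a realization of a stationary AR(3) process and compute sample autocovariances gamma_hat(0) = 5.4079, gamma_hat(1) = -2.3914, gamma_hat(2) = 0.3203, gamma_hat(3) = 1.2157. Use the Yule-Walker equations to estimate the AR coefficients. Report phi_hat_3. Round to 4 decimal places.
\hat\phi_{3} = 0.2310

The Yule-Walker equations for an AR(p) process read, in matrix form,
  Gamma_p phi = r_p,   with   (Gamma_p)_{ij} = gamma(|i - j|),
                       (r_p)_i = gamma(i),   i,j = 1..p.
Substitute the sample gammas (Toeplitz matrix and right-hand side of size 3):
  Gamma_p = [[5.4079, -2.3914, 0.3203], [-2.3914, 5.4079, -2.3914], [0.3203, -2.3914, 5.4079]]
  r_p     = [-2.3914, 0.3203, 1.2157]
Written out (R1..R3):
  (R1) 5.4079 phi_1 - 2.3914 phi_2 + 0.3203 phi_3 = -2.3914
  (R2) -2.3914 phi_1 + 5.4079 phi_2 - 2.3914 phi_3 = 0.3203
  (R3) 0.3203 phi_1 - 2.3914 phi_2 + 5.4079 phi_3 = 1.2157
Gaussian elimination:
  R2 <- R2 - (-2.3914/5.4079) R1 = R2 - (-0.442205) R1:  4.350411 phi_2 - 2.249762 phi_3 = -0.737189
  R3 <- R3 - (0.3203/5.4079) R1 = R3 - (0.059228) R1:  -2.249762 phi_2 + 5.388929 phi_3 = 1.357338
  R3 <- R3 - (-2.249762/4.350411) R2 = R3 - (-0.517138) R2:  4.225493 phi_3 = 0.97611
Back-substitution:
  phi_hat_3 = 0.97611 / 4.225493 = 0.231005
  phi_hat_2 = (-0.737189 - (-2.249762)(0.231005)) / 4.350411 = -0.049991
  phi_hat_1 = (-2.3914 - (-2.3914)(-0.049991) - (0.3203)(0.231005)) / 5.4079 = -0.477993
So phi_hat = [-0.4780, -0.0500, 0.2310].
Therefore phi_hat_3 = 0.2310.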